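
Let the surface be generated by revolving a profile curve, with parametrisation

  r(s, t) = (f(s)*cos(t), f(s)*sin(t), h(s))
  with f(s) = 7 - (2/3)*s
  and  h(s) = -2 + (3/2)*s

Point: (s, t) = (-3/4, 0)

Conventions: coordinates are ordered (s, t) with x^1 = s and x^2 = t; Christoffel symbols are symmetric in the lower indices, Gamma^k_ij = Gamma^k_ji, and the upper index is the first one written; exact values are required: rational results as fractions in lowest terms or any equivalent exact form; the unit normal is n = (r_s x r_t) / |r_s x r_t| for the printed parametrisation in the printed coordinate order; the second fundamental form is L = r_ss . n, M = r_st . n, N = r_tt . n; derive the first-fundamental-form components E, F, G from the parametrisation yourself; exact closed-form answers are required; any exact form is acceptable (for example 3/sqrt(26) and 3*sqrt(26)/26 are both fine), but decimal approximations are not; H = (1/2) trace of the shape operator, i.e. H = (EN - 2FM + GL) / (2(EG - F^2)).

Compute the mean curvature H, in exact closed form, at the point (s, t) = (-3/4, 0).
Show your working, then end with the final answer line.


f = 15/2, f' = -2/3, f'' = 0, h' = 3/2, h'' = 0
E = 97/36, F = 0, G = 225/4; answer radicand W^2 = 97/36
unnormalised second-form numerators: l = 0, m = 0, n = 45/4; L = l/sqrt(97/36), and similarly M = m/sqrt(W^2), N = n/sqrt(W^2)
H = (E*n - 2*F*m + G*l) / (2*(EG - F^2)*sqrt(W^2)); E*n - 2*F*m + G*l = 485/16, EG - F^2 = 2425/16, so H = (1/10)/sqrt(97/36)

Answer: H = 3*sqrt(97)/485


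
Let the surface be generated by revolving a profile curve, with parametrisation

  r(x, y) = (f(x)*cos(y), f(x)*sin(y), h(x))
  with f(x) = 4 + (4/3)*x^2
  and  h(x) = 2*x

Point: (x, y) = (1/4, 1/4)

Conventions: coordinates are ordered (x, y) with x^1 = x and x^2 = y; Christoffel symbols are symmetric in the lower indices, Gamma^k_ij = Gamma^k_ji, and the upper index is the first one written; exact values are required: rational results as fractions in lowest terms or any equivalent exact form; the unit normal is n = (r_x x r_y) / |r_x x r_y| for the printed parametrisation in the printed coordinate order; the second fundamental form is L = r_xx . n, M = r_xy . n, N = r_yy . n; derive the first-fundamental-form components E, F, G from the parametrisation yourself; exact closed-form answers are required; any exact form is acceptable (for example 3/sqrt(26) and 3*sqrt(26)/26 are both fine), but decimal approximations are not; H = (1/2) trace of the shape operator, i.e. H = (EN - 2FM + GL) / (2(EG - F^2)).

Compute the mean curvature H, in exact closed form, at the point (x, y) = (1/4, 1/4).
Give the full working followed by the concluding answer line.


f = 49/12, f' = 2/3, f'' = 8/3, h' = 2, h'' = 0
E = 40/9, F = 0, G = 2401/144; answer radicand W^2 = 40/9
unnormalised second-form numerators: l = -16/3, m = 0, n = 49/6; L = l/sqrt(40/9), and similarly M = m/sqrt(W^2), N = n/sqrt(W^2)
H = (E*n - 2*F*m + G*l) / (2*(EG - F^2)*sqrt(W^2)); E*n - 2*F*m + G*l = -1421/27, EG - F^2 = 12005/162, so H = (-87/245)/sqrt(40/9)

Answer: H = -261*sqrt(10)/4900


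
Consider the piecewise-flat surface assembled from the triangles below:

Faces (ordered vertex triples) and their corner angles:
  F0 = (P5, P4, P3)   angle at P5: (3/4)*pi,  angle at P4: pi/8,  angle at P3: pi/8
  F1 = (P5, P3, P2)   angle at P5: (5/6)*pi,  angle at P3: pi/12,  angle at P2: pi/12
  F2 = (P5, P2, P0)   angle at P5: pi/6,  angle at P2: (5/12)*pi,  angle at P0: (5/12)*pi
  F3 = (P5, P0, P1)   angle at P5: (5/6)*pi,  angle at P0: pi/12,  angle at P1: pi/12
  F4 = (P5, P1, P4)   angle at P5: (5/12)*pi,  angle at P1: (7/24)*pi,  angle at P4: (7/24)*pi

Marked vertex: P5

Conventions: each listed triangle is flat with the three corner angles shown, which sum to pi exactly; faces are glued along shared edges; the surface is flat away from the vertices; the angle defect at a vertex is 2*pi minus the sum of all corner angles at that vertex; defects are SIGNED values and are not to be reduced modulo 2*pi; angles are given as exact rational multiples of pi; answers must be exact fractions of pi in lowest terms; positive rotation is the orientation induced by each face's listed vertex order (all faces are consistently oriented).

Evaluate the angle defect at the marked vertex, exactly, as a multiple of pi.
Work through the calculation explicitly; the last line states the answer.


Sum of corner angles at P5: 3*pi
defect = 2*pi - 3*pi

Answer: defect(P5) = -pi


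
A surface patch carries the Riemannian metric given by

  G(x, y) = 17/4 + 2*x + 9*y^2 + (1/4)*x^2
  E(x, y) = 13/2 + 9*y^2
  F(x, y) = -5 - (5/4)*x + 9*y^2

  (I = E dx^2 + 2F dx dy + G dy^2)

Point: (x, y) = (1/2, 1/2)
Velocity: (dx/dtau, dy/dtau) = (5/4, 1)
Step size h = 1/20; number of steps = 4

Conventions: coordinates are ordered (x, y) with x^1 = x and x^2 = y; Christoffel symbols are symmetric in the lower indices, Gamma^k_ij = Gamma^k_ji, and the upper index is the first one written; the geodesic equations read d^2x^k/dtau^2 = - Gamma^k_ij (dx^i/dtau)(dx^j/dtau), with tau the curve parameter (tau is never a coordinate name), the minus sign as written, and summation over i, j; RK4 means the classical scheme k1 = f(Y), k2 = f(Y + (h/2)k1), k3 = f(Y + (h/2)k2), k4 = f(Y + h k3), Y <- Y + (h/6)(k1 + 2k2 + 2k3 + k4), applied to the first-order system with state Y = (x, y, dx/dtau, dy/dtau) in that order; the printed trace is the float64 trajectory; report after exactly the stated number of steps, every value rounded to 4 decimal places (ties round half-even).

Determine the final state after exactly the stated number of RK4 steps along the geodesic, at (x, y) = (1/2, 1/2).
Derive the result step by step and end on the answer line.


f(Y) = (dx/dtau, dy/dtau, -Gamma^x_ij Y'^i Y'^j, -Gamma^y_ij Y'^i Y'^j) with the Gammas evaluated at the stage position; h = 0.050000; intermediate values shown to 6 dp
step 0: x = 0.5000, y = 0.5000, dx/dtau = 1.2500, dy/dtau = 1.0000
step 1:
  k1: at (x, y) = (0.500000, 0.500000), (dx/dtau, dy/dtau) = (1.250000, 1.000000); Gamma_xxx = -0.354250, Gamma_xxy = 0.690531, Gamma_xyy = 1.364375, Gamma_yxx = -0.918426, Gamma_yxy = 0.456931, Gamma_yyy = 1.203936; k1 = (1.250000, 1.000000, -2.537186, -0.911224)
  k2: at (x, y) = (0.531250, 0.525000), (dx/dtau, dy/dtau) = (1.186570, 0.977219); Gamma_xxx = -0.314468, Gamma_xxy = 0.673905, Gamma_xyy = 1.329974, Gamma_yxx = -0.887127, Gamma_yxy = 0.416872, Gamma_yyy = 1.139274; k2 = (1.186570, 0.977219, -2.390153, -0.805687)
  k3: at (x, y) = (0.529664, 0.524430), (dx/dtau, dy/dtau) = (1.190246, 0.979858); Gamma_xxx = -0.315286, Gamma_xxy = 0.674191, Gamma_xyy = 1.330634, Gamma_yxx = -0.887956, Gamma_yxy = 0.417705, Gamma_yyy = 1.140766; k3 = (1.190246, 0.979858, -2.403489, -0.811634)
  k4: at (x, y) = (0.559512, 0.548993), (dx/dtau, dy/dtau) = (1.129826, 0.959418); Gamma_xxx = -0.279110, Gamma_xxy = 0.659938, Gamma_xyy = 1.299459, Gamma_yxx = -0.860875, Gamma_yxy = 0.381260, Gamma_yyy = 1.081178; k4 = (1.129826, 0.959418, -2.270558, -0.722847)
  Y <- Y + (h/6)(k1 + 2k2 + 2k3 + k4): x = 0.5594, y = 0.5489, dx/dtau = 1.1300, dy/dtau = 0.9594
step 2:
  k1: at (x, y) = (0.559445, 0.548946), (dx/dtau, dy/dtau) = (1.130041, 0.959427); Gamma_xxx = -0.279175, Gamma_xxy = 0.659962, Gamma_xyy = 1.299514, Gamma_yxx = -0.860925, Gamma_yxy = 0.381326, Gamma_yyy = 1.081288; k1 = (1.130041, 0.959427, -2.270752, -0.722791)
  k2: at (x, y) = (0.587697, 0.572932), (dx/dtau, dy/dtau) = (1.073273, 0.941358); Gamma_xxx = -0.246331, Gamma_xxy = 0.647812, Gamma_xyy = 1.271408, Gamma_yxx = -0.837618, Gamma_yxy = 0.348225, Gamma_yyy = 1.026619; k2 = (1.073273, 0.941358, -2.151923, -0.648525)
  k3: at (x, y) = (0.586277, 0.572480), (dx/dtau, dy/dtau) = (1.076243, 0.943214); Gamma_xxx = -0.246875, Gamma_xxy = 0.647971, Gamma_xyy = 1.271835, Gamma_yxx = -0.838184, Gamma_yxy = 0.348782, Gamma_yyy = 1.027673; k3 = (1.076243, 0.943214, -2.161084, -0.651521)
  k4: at (x, y) = (0.613258, 0.596107), (dx/dtau, dy/dtau) = (1.021987, 0.926851); Gamma_xxx = -0.216598, Gamma_xxy = 0.637486, Gamma_xyy = 1.246191, Gamma_yxx = -0.817835, Gamma_yxy = 0.318258, Gamma_yyy = 0.976866; k4 = (1.021987, 0.926851, -2.052009, -0.587913)
  Y <- Y + (h/6)(k1 + 2k2 + 2k3 + k4): x = 0.6132, y = 0.5961, dx/dtau = 1.0221, dy/dtau = 0.9268
step 3:
  k1: at (x, y) = (0.613204, 0.596075), (dx/dtau, dy/dtau) = (1.022135, 0.926837); Gamma_xxx = -0.216637, Gamma_xxy = 0.637499, Gamma_xyy = 1.246223, Gamma_yxx = -0.817864, Gamma_yxy = 0.318297, Gamma_yyy = 0.976934; k1 = (1.022135, 0.926837, -2.052079, -0.587822)
  k2: at (x, y) = (0.638758, 0.619246), (dx/dtau, dy/dtau) = (0.970833, 0.912142); Gamma_xxx = -0.188745, Gamma_xxy = 0.628499, Gamma_xyy = 1.222902, Gamma_yxx = -0.800185, Gamma_yxy = 0.290169, Gamma_yyy = 0.929848; k2 = (0.970833, 0.912142, -1.952682, -0.533359)
  k3: at (x, y) = (0.637475, 0.618879), (dx/dtau, dy/dtau) = (0.973318, 0.913503); Gamma_xxx = -0.189120, Gamma_xxy = 0.628589, Gamma_xyy = 1.223187, Gamma_yxx = -0.800593, Gamma_yxy = 0.290555, Gamma_yyy = 0.930618; k3 = (0.973318, 0.913503, -1.959368, -0.534833)
  k4: at (x, y) = (0.661870, 0.641750), (dx/dtau, dy/dtau) = (0.924167, 0.900096); Gamma_xxx = -0.163124, Gamma_xxy = 0.620808, Gamma_xyy = 1.201788, Gamma_yxx = -0.785071, Gamma_yxy = 0.264333, Gamma_yyy = 0.886536; k4 = (0.924167, 0.900096, -1.867158, -0.487496)
  Y <- Y + (h/6)(k1 + 2k2 + 2k3 + k4): x = 0.6618, y = 0.6417, dx/dtau = 0.9243, dy/dtau = 0.9001
step 4:
  k1: at (x, y) = (0.661826, 0.641727), (dx/dtau, dy/dtau) = (0.924274, 0.900073); Gamma_xxx = -0.163148, Gamma_xxy = 0.620815, Gamma_xyy = 1.201807, Gamma_yxx = -0.785089, Gamma_yxy = 0.264358, Gamma_yyy = 0.886581; k1 = (0.924274, 0.900073, -1.867177, -0.487406)
  k2: at (x, y) = (0.684933, 0.664229), (dx/dtau, dy/dtau) = (0.877594, 0.887888); Gamma_xxx = -0.138922, Gamma_xxy = 0.614126, Gamma_xyy = 1.182216, Gamma_yxx = -0.771530, Gamma_yxy = 0.239915, Gamma_yyy = 0.845387; k2 = (0.877594, 0.887888, -1.782062, -0.446133)
  k3: at (x, y) = (0.683766, 0.663924), (dx/dtau, dy/dtau) = (0.879722, 0.888920); Gamma_xxx = -0.139186, Gamma_xxy = 0.614177, Gamma_xyy = 1.182412, Gamma_yxx = -0.771838, Gamma_yxy = 0.240191, Gamma_yyy = 0.845964; k3 = (0.879722, 0.888920, -1.787176, -0.446789)
  k4: at (x, y) = (0.705812, 0.686173), (dx/dtau, dy/dtau) = (0.834915, 0.877734); Gamma_xxx = -0.116402, Gamma_xxy = 0.608410, Gamma_xyy = 1.164353, Gamma_yxx = -0.759903, Gamma_yxy = 0.217201, Gamma_yyy = 0.807154; k4 = (0.834915, 0.877734, -1.707621, -0.410473)
  Y <- Y + (h/6)(k1 + 2k2 + 2k3 + k4): x = 0.7058, y = 0.6862, dx/dtau = 0.8350, dy/dtau = 0.8777

Answer: x = 0.7058, y = 0.6862, dx/dtau = 0.8350, dy/dtau = 0.8777


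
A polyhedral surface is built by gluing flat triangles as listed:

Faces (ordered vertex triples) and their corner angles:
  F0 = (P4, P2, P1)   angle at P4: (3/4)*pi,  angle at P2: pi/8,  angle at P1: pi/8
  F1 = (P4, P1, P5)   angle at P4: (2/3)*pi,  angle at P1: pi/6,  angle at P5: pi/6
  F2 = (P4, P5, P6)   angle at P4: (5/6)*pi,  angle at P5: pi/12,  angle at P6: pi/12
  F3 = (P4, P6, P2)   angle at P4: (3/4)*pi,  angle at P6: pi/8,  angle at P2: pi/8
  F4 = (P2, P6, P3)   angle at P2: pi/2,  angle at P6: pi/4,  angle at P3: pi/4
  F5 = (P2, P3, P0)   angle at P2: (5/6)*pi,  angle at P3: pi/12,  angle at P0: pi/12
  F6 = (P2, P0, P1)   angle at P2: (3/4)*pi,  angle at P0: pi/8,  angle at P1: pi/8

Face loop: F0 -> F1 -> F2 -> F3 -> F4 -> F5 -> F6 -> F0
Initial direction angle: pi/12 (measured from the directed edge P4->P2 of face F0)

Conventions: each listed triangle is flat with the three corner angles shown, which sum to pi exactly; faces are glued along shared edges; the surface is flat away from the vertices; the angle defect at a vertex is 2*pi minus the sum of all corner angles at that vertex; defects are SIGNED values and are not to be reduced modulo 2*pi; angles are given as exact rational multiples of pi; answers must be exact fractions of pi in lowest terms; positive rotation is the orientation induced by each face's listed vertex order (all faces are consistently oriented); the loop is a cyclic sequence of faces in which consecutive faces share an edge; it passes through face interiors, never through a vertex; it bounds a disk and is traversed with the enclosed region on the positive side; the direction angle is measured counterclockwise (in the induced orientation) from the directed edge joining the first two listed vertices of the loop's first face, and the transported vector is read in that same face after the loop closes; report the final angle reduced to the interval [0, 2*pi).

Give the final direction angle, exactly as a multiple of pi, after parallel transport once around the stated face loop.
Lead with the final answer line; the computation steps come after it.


Answer: final direction angle = (3/4)*pi

enclosed vertex P2: corner angles sum to (7/3)*pi, defect = 2*pi - (7/3)*pi = -pi/3
enclosed vertex P4: corner angles sum to 3*pi, defect = 2*pi - 3*pi = -pi
final direction = starting direction + enclosed defect total, reduced mod 2*pi (induced orientation)
final angle = pi/12 - (4/3)*pi = (3/4)*pi (mod 2*pi)


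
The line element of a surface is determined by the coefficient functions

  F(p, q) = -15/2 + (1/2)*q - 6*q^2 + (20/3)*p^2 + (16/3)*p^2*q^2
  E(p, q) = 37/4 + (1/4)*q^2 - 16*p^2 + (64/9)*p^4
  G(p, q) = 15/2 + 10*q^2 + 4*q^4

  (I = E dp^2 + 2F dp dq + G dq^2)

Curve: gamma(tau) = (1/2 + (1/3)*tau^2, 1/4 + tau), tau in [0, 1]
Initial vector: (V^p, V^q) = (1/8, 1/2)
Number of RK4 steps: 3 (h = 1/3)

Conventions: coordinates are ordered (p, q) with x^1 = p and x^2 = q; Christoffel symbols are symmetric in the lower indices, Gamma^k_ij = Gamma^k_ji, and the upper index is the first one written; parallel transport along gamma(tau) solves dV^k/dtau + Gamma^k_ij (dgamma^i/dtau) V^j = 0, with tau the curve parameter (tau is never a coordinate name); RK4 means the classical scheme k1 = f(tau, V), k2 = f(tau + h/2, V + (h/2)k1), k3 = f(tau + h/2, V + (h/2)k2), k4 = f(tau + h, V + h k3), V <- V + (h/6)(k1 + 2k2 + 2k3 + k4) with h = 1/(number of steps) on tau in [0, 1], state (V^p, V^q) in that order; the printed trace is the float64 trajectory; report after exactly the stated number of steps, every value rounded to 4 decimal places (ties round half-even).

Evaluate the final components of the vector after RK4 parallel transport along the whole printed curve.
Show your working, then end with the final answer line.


gamma'(tau) = ((2/3)*tau, 1); f(tau, V)^k = -Gamma^k_ij(gamma(tau)) gamma'^i(tau) V^j; h = 1/3; intermediate values shown to 6 dp
curve data and Christoffel symbols at the stage parameters:
  tau = 0.000000: gamma = (0.500000, 0.250000), gamma' = (0.000000, 1.000000); Gamma_ppp = -0.861139, Gamma_ppq = 0.048532, Gamma_pqq = 0.078745, Gamma_qpp = 0.217510, Gamma_qpq = 0.035770, Gamma_qqq = 0.380495
  tau = 0.166667: gamma = (0.509259, 0.416667), gamma' = (0.111111, 1.000000); Gamma_ppp = -0.835542, Gamma_ppq = 0.080541, Gamma_pqq = -0.092508, Gamma_qpp = 0.247037, Gamma_qpq = 0.054782, Gamma_qqq = 0.444242
  tau = 0.333333: gamma = (0.537037, 0.583333), gamma' = (0.222222, 1.000000); Gamma_ppp = -0.826243, Gamma_ppq = 0.117693, Gamma_pqq = -0.212190, Gamma_qpp = 0.294059, Gamma_qpq = 0.070453, Gamma_qqq = 0.525921
  tau = 0.500000: gamma = (0.583333, 0.750000), gamma' = (0.333333, 1.000000); Gamma_ppp = -0.824281, Gamma_ppq = 0.162119, Gamma_pqq = -0.284195, Gamma_qpp = 0.357641, Gamma_qpq = 0.081232, Gamma_qqq = 0.613300
  tau = 0.666667: gamma = (0.648148, 0.916667), gamma' = (0.444444, 1.000000); Gamma_ppp = -0.821019, Gamma_ppq = 0.214302, Gamma_pqq = -0.313474, Gamma_qpp = 0.435016, Gamma_qpq = 0.084682, Gamma_qqq = 0.694663
  tau = 0.833333: gamma = (0.731481, 1.083333), gamma' = (0.555556, 1.000000); Gamma_ppp = -0.809255, Gamma_ppq = 0.273460, Gamma_pqq = -0.307086, Gamma_qpp = 0.521577, Gamma_qpq = 0.078282, Gamma_qqq = 0.760916
  tau = 1.000000: gamma = (0.833333, 1.250000), gamma' = (0.666667, 1.000000); Gamma_ppp = -0.783750, Gamma_ppq = 0.338095, Gamma_pqq = -0.273308, Gamma_qpp = 0.611591, Gamma_qpq = 0.059963, Gamma_qqq = 0.806634
step 0: V^p = 0.1250, V^q = 0.5000
step 1: k1 = (-0.045439, -0.194719), k2 = (0.040512, -0.220206), k3 = (0.040333, -0.219471), k4 = (0.088534, -0.249969); V <- V + (h/6)(k1 + 2k2 + 2k3 + k4): V^p = 0.1364, V^q = 0.4264
step 2: k1 = (0.088323, -0.249471), k2 = (0.105598, -0.276745), k3 = (0.104876, -0.274411), k4 = (0.098903, -0.292935); V <- V + (h/6)(k1 + 2k2 + 2k3 + k4): V^p = 0.1702, V^q = 0.3351
step 3: k1 = (0.098748, -0.292680), k2 = (0.077291, -0.298978), k3 = (0.076498, -0.296818), k4 = (0.047395, -0.291420); V <- V + (h/6)(k1 + 2k2 + 2k3 + k4): V^p = 0.1954, V^q = 0.2364

Answer: V^p = 0.1954, V^q = 0.2364


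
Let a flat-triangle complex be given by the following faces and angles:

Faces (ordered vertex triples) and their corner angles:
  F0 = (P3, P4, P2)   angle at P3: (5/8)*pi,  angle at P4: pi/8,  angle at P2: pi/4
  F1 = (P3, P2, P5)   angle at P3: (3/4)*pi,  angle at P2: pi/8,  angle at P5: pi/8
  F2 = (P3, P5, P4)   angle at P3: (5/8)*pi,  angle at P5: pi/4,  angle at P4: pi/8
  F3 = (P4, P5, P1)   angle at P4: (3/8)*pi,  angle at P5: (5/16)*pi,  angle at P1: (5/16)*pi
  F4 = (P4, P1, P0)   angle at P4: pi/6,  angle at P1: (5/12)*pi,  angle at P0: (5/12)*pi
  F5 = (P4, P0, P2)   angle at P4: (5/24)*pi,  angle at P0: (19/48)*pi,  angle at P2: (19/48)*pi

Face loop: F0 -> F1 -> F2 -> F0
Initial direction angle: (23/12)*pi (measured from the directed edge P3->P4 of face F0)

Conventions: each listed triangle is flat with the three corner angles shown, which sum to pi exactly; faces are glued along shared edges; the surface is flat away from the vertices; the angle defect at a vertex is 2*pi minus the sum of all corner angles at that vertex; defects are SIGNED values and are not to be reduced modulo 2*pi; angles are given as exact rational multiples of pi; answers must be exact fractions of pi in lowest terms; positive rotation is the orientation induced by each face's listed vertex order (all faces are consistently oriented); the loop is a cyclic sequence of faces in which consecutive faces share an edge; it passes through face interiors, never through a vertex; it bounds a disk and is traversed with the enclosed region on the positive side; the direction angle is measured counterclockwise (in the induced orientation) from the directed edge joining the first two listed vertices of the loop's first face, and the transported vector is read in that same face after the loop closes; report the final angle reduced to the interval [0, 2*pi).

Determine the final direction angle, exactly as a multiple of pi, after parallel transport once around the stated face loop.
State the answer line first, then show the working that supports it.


Answer: final direction angle = (23/12)*pi

enclosed vertex P3: corner angles sum to 2*pi, defect = 2*pi - 2*pi = 0
adding the enclosed defects to the starting angle (mod 2*pi, induced orientation) gives the holonomy
final angle = (23/12)*pi + 0 = (23/12)*pi (mod 2*pi)


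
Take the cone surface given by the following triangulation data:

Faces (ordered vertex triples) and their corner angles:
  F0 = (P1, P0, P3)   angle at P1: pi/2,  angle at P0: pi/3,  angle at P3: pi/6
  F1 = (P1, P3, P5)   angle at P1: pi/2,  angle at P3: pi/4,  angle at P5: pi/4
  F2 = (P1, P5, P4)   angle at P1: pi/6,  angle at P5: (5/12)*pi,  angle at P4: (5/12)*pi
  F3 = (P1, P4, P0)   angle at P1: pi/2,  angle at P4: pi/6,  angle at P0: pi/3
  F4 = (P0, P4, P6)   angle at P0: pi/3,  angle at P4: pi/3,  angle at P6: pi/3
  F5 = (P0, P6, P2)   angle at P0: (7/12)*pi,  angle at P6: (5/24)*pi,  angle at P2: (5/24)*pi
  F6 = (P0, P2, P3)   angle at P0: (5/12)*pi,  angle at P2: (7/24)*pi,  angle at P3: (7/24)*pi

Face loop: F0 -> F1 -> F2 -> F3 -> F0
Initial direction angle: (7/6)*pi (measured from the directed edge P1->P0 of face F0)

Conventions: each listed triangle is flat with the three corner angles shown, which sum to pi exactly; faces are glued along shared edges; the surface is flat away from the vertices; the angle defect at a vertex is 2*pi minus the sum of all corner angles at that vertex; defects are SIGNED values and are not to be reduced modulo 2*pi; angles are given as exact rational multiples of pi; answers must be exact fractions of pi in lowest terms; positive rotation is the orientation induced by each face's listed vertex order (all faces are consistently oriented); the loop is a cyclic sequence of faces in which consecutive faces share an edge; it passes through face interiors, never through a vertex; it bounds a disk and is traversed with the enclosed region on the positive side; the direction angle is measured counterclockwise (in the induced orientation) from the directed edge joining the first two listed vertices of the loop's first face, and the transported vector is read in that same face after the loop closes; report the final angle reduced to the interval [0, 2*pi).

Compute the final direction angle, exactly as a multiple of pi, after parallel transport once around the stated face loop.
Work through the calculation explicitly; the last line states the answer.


enclosed vertex P1: corner angles sum to (5/3)*pi, defect = 2*pi - (5/3)*pi = pi/3
the rotation equals the total enclosed defect, so the final angle is initial + defects (mod 2*pi)
final angle = (7/6)*pi + pi/3 = (3/2)*pi (mod 2*pi)

Answer: final direction angle = (3/2)*pi


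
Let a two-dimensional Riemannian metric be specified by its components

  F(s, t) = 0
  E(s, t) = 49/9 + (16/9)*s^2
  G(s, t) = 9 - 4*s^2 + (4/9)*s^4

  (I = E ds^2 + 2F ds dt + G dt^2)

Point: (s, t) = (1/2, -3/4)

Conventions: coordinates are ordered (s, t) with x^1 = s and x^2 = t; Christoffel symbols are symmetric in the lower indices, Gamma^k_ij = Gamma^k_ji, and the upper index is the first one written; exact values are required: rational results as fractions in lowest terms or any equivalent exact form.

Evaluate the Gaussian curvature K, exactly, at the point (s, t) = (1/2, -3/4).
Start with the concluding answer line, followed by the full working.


Answer: K = 3528/47753

E = 53/9, F = 0, G = 289/36, EG - F^2 = 15317/324 at the point
E_s = 16/9, E_t = 0, F_s = 0, F_t = 0, G_s = -34/9, G_t = 0
E_tt = 0, F_st = 0, G_ss = -20/3
Brioschi: K = (det M1 - det M2) / (EG - F^2)^2 with the standard first/second-derivative matrices M1, M2.
M1 = [[-E_tt/2 + F_st - G_ss/2, E_s/2, F_s - E_t/2], [F_t - G_s/2, E, F], [G_t/2, F, G]] = [[10/3, 8/9, 0], [17/9, 53/9, 0], [0, 0, 289/36]]; det M1 = 210103/1458
M2 = [[0, E_t/2, G_s/2], [E_t/2, E, F], [G_s/2, F, G]] = [[0, 0, -17/9], [0, 53/9, 0], [-17/9, 0, 289/36]]; det M2 = -15317/729
det M1 - det M2 = 240737/1458; K = 240737/1458 / (15317/324)^2 = 3528/47753


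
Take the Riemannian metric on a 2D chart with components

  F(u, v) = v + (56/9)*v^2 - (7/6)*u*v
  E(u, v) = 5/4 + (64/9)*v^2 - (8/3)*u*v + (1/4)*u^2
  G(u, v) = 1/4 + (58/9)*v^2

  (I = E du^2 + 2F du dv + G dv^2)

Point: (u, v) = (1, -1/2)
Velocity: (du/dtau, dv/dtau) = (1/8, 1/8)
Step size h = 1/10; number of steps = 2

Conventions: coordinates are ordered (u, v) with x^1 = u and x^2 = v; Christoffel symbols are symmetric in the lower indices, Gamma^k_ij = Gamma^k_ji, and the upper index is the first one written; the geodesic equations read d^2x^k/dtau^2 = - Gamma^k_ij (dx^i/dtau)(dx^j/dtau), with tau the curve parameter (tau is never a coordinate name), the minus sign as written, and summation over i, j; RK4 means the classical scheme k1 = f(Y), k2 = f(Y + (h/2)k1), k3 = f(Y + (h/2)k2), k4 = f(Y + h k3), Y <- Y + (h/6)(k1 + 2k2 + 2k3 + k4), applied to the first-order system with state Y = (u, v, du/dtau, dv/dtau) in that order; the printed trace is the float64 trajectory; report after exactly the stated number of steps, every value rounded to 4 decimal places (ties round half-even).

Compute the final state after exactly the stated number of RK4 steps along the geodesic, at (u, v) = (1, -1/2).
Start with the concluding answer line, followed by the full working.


Answer: u = 1.0267, v = -0.4770, du/dtau = 0.1417, dv/dtau = 0.1042

f(Y) = (du/dtau, dv/dtau, -Gamma^u_ij Y'^i Y'^j, -Gamma^v_ij Y'^i Y'^j) with the Gammas evaluated at the stage position; h = 0.100000; intermediate values shown to 6 dp
step 0: u = 1.0000, v = -0.5000, du/dtau = 0.1250, dv/dtau = 0.1250
step 1:
  k1: at (u, v) = (1.000000, -0.500000), (du/dtau, dv/dtau) = (0.125000, 0.125000); Gamma_uuu = -1.231776, Gamma_uuv = -1.543254, Gamma_uvv = -1.121057, Gamma_vuu = 4.024997, Gamma_vuv = 1.358984, Gamma_vvv = -0.744143; k1 = (0.125000, 0.125000, 0.084990, -0.093732)
  k2: at (u, v) = (1.006250, -0.493750), (du/dtau, dv/dtau) = (0.129249, 0.120313); Gamma_uuu = -1.227627, Gamma_uuv = -1.540095, Gamma_uvv = -1.116441, Gamma_vuu = 4.061568, Gamma_vuv = 1.355493, Gamma_vvv = -0.764660; k2 = (0.129249, 0.120313, 0.084567, -0.098939)
  k3: at (u, v) = (1.006462, -0.493984), (du/dtau, dv/dtau) = (0.129228, 0.120053); Gamma_uuu = -1.228019, Gamma_uuv = -1.540228, Gamma_uvv = -1.116510, Gamma_vuu = 4.060889, Gamma_vuv = 1.355855, Gamma_vvv = -0.763820; k3 = (0.129228, 0.120053, 0.084391, -0.098878)
  k4: at (u, v) = (1.012923, -0.487995), (du/dtau, dv/dtau) = (0.133439, 0.115112); Gamma_uuu = -1.224169, Gamma_uuv = -1.537159, Gamma_uvv = -1.111944, Gamma_vuu = 4.097425, Gamma_vuv = 1.352640, Gamma_vvv = -0.783679; k4 = (0.133439, 0.115112, 0.083755, -0.104129)
  Y <- Y + (h/6)(k1 + 2k2 + 2k3 + k4): u = 1.0129, v = -0.4880, du/dtau = 0.1334, dv/dtau = 0.1151
step 2:
  k1: at (u, v) = (1.012923, -0.487986), (du/dtau, dv/dtau) = (0.133444, 0.115108); Gamma_uuu = -1.224158, Gamma_uuv = -1.537154, Gamma_uvv = -1.111940, Gamma_vuu = 4.097465, Gamma_vuv = 1.352630, Gamma_vvv = -0.783709; k1 = (0.133444, 0.115108, 0.083755, -0.104135)
  k2: at (u, v) = (1.019595, -0.482230), (du/dtau, dv/dtau) = (0.137632, 0.109902); Gamma_uuu = -1.220586, Gamma_uuv = -1.534164, Gamma_uvv = -1.107416, Gamma_vuu = 4.134060, Gamma_vuv = 1.349674, Gamma_vvv = -0.802979; k2 = (0.137632, 0.109902, 0.082908, -0.109441)
  k3: at (u, v) = (1.019805, -0.482491), (du/dtau, dv/dtau) = (0.137590, 0.109636); Gamma_uuu = -1.221022, Gamma_uuv = -1.534316, Gamma_uvv = -1.107502, Gamma_vuu = 4.133218, Gamma_vuv = 1.350076, Gamma_vvv = -0.802024; k3 = (0.137590, 0.109636, 0.082717, -0.109337)
  k4: at (u, v) = (1.026682, -0.477022), (du/dtau, dv/dtau) = (0.141716, 0.104175); Gamma_uuu = -1.217816, Gamma_uuv = -1.531445, Gamma_uvv = -1.103056, Gamma_vuu = 4.169552, Gamma_vuv = 1.347456, Gamma_vvv = -0.820471; k4 = (0.141716, 0.104175, 0.081647, -0.114621)
  Y <- Y + (h/6)(k1 + 2k2 + 2k3 + k4): u = 1.0267, v = -0.4770, du/dtau = 0.1417, dv/dtau = 0.1042


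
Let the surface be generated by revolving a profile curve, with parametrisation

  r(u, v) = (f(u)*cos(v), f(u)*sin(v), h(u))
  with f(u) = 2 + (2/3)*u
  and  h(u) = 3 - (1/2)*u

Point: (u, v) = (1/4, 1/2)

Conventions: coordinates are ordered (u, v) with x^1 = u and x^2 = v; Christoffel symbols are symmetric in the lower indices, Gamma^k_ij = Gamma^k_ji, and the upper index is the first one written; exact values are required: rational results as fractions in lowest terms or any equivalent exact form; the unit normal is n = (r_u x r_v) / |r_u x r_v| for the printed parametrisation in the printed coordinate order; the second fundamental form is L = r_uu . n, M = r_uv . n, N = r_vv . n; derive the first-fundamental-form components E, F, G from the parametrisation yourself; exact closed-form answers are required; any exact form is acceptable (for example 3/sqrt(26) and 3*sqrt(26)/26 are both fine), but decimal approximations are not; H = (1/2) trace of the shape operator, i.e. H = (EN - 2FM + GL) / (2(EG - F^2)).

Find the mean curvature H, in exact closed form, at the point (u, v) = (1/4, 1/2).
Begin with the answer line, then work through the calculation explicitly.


Answer: H = -9/65

f = 13/6, f' = 2/3, f'' = 0, h' = -1/2, h'' = 0
E = 25/36, F = 0, G = 169/36; answer radicand W^2 = 25/36
unnormalised second-form numerators: l = 0, m = 0, n = -13/12; L = l/sqrt(25/36), and similarly M = m/sqrt(W^2), N = n/sqrt(W^2)
H = (E*n - 2*F*m + G*l) / (2*(EG - F^2)*sqrt(W^2)); E*n - 2*F*m + G*l = -325/432, EG - F^2 = 4225/1296, so H = (-3/26)/sqrt(25/36)


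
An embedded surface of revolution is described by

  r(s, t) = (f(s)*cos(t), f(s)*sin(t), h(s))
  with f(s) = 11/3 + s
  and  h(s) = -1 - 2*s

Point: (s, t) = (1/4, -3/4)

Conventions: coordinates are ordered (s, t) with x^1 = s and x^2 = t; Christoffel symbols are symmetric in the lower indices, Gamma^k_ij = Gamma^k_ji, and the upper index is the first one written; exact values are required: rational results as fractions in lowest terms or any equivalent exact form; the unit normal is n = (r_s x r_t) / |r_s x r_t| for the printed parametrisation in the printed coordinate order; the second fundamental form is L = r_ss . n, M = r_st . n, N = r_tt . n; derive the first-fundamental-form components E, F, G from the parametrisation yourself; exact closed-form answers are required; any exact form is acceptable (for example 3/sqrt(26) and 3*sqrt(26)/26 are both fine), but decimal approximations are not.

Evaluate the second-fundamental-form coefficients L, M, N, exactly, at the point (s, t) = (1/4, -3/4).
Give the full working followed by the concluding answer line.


f = 47/12, f' = 1, f'' = 0, h' = -2, h'' = 0
E = 5, F = 0, G = 2209/144; answer radicand W^2 = 5
unnormalised second-form numerators: l = 0, m = 0, n = -47/6; L = l/sqrt(5), and similarly M = m/sqrt(W^2), N = n/sqrt(W^2)

Answer: L = 0, M = 0, N = -47*sqrt(5)/30


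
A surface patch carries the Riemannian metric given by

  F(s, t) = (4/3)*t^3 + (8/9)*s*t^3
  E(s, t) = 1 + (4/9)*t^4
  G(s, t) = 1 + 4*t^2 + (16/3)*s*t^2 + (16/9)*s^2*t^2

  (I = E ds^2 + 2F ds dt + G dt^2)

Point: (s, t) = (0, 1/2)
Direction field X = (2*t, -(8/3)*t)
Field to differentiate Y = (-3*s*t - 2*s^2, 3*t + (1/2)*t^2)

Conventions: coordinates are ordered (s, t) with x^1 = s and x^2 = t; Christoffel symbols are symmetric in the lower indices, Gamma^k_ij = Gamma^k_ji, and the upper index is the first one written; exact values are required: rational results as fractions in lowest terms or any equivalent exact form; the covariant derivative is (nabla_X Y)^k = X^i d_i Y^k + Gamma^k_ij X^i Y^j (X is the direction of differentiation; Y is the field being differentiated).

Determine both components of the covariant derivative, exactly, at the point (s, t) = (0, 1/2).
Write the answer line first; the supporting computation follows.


Answer: (nabla_X Y)^s = -129/73, (nabla_X Y)^t = -1373/219

E = 37/36, F = 1/6, G = 2 at the point
E_s = 0, E_t = 2/9, F_s = 1/9, F_t = 1, G_s = 4/3, G_t = 4
EG - F^2 = 73/36;  g^inv = (36/73) * [[2, -1/6], [-1/6, 37/36]]
first-kind symbols [ij,l] = (1/2)(d_i g_jl + d_j g_il - d_l g_ij): [ss,s] = E_s/2 = 0, [ss,t] = F_s - E_t/2 = 0, [st,s] = E_t/2 = 1/9, [st,t] = G_s/2 = 2/3, [tt,s] = F_t - G_s/2 = 1/3, [tt,t] = G_t/2 = 2
Gamma^s_ij = (G*[ij,s] - F*[ij,t])/(EG - F^2), Gamma^t_ij = (E*[ij,t] - F*[ij,s])/(EG - F^2)
Gamma_sss = 0, Gamma_sst = 4/73, Gamma_stt = 12/73, Gamma_tss = 0, Gamma_tst = 24/73, Gamma_ttt = 72/73
X = (1, -4/3), Y = (0, 13/8) at the point


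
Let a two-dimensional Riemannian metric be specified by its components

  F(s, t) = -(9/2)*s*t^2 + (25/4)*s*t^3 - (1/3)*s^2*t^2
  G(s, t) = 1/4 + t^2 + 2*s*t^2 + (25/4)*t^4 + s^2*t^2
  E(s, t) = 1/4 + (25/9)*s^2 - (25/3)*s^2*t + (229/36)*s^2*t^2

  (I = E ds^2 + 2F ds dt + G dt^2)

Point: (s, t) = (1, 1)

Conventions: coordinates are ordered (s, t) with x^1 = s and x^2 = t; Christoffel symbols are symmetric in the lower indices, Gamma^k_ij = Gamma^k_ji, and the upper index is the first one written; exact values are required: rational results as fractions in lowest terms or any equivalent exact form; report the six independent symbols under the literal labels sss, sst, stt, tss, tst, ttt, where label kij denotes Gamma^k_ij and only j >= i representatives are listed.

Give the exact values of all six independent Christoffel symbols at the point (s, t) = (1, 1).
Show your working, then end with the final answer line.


E = 19/18, F = 17/12, G = 21/2 at the point
E_s = 29/18, E_t = 79/18, F_s = 13/12, F_t = 109/12, G_s = 4, G_t = 33
EG - F^2 = 1307/144;  g^inv = (144/1307) * [[21/2, -17/12], [-17/12, 19/18]]
first-kind symbols [ij,l] = (1/2)(d_i g_jl + d_j g_il - d_l g_ij): [ss,s] = E_s/2 = 29/36, [ss,t] = F_s - E_t/2 = -10/9, [st,s] = E_t/2 = 79/36, [st,t] = G_s/2 = 2, [tt,s] = F_t - G_s/2 = 85/12, [tt,t] = G_t/2 = 33/2
Gamma^s_ij = (G*[ij,s] - F*[ij,t])/(EG - F^2), Gamma^t_ij = (E*[ij,t] - F*[ij,s])/(EG - F^2)

Answer: Gamma_sss = 4334/3921, Gamma_sst = 2910/1307, Gamma_stt = 7344/1307, Gamma_tss = -2999/11763, Gamma_tst = -431/3921, Gamma_ttt = 1063/1307


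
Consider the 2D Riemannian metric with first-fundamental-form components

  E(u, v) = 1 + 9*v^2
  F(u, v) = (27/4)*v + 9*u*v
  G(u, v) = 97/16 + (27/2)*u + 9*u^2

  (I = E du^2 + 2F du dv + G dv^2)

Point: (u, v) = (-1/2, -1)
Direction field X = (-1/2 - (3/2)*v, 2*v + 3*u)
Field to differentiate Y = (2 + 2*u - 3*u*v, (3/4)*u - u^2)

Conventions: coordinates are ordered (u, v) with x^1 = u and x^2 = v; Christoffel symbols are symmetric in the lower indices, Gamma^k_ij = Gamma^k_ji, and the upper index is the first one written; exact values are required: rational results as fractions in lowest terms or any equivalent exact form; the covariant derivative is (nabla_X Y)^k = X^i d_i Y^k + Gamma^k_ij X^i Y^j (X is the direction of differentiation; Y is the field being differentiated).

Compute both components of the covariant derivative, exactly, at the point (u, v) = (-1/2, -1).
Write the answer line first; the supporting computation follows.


Answer: (nabla_X Y)^u = -817/676, (nabla_X Y)^v = 1345/676

E = 10, F = -9/4, G = 25/16 at the point
E_u = 0, E_v = -18, F_u = -9, F_v = 9/4, G_u = 9/2, G_v = 0
EG - F^2 = 169/16;  g^inv = (16/169) * [[25/16, 9/4], [9/4, 10]]
first-kind symbols [ij,l] = (1/2)(d_i g_jl + d_j g_il - d_l g_ij): [uu,u] = E_u/2 = 0, [uu,v] = F_u - E_v/2 = 0, [uv,u] = E_v/2 = -9, [uv,v] = G_u/2 = 9/4, [vv,u] = F_v - G_u/2 = 0, [vv,v] = G_v/2 = 0
Gamma^u_ij = (G*[ij,u] - F*[ij,v])/(EG - F^2), Gamma^v_ij = (E*[ij,v] - F*[ij,u])/(EG - F^2)
Gamma_uuu = 0, Gamma_uuv = -144/169, Gamma_uvv = 0, Gamma_vuu = 0, Gamma_vuv = 36/169, Gamma_vvv = 0
X = (1, -7/2), Y = (-1/2, -5/8) at the point


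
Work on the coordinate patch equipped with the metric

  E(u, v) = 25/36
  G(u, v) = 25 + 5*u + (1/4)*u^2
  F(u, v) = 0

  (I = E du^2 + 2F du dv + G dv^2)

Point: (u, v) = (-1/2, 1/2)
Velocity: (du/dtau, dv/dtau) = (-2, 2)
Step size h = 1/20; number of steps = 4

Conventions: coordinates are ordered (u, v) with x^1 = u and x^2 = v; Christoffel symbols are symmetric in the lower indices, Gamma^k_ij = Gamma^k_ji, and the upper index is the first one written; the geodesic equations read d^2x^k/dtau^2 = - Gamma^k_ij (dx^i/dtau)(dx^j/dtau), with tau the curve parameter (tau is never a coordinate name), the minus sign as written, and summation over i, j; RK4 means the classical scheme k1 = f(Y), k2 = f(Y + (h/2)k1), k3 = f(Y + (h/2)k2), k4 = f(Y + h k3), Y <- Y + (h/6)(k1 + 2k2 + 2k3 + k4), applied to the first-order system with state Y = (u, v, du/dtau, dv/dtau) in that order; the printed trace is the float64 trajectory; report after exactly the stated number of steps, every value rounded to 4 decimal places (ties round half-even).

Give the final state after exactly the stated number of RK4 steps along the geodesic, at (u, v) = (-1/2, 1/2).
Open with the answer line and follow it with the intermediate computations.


Answer: u = -0.6187, v = 0.9092, du/dtau = 0.8306, dv/dtau = 2.0509

f(Y) = (du/dtau, dv/dtau, -Gamma^u_ij Y'^i Y'^j, -Gamma^v_ij Y'^i Y'^j) with the Gammas evaluated at the stage position; h = 0.050000; intermediate values shown to 6 dp
step 0: u = -0.5000, v = 0.5000, du/dtau = -2.0000, dv/dtau = 2.0000
step 1:
  k1: at (u, v) = (-0.500000, 0.500000), (du/dtau, dv/dtau) = (-2.000000, 2.000000); Gamma_uuu = 0.000000, Gamma_uuv = 0.000000, Gamma_uvv = -3.420000, Gamma_vuu = 0.000000, Gamma_vuv = 0.105263, Gamma_vvv = 0.000000; k1 = (-2.000000, 2.000000, 13.680000, 0.842105)
  k2: at (u, v) = (-0.550000, 0.550000), (du/dtau, dv/dtau) = (-1.658000, 2.021053); Gamma_uuu = 0.000000, Gamma_uuv = 0.000000, Gamma_uvv = -3.402000, Gamma_vuu = 0.000000, Gamma_vuv = 0.105820, Gamma_vvv = 0.000000; k2 = (-1.658000, 2.021053, 13.895992, 0.709186)
  k3: at (u, v) = (-0.541450, 0.550526), (du/dtau, dv/dtau) = (-1.652600, 2.017730); Gamma_uuu = 0.000000, Gamma_uuv = 0.000000, Gamma_uvv = -3.405078, Gamma_vuu = 0.000000, Gamma_vuv = 0.105724, Gamma_vvv = 0.000000; k3 = (-1.652600, 2.017730, 13.862866, 0.705076)
  k4: at (u, v) = (-0.582630, 0.600886), (du/dtau, dv/dtau) = (-1.306857, 2.035254); Gamma_uuu = 0.000000, Gamma_uuv = 0.000000, Gamma_uvv = -3.390253, Gamma_vuu = 0.000000, Gamma_vuv = 0.106187, Gamma_vvv = 0.000000; k4 = (-1.306857, 2.035254, 14.043304, 0.564868)
  Y <- Y + (h/6)(k1 + 2k2 + 2k3 + k4): u = -0.5827, v = 0.6009, du/dtau = -1.3063, dv/dtau = 2.0353
step 2:
  k1: at (u, v) = (-0.582734, 0.600940), (du/dtau, dv/dtau) = (-1.306325, 2.035296); Gamma_uuu = 0.000000, Gamma_uuv = 0.000000, Gamma_uvv = -3.390216, Gamma_vuu = 0.000000, Gamma_vuv = 0.106188, Gamma_vvv = 0.000000; k1 = (-1.306325, 2.035296, 14.043729, 0.564656)
  k2: at (u, v) = (-0.615392, 0.651823), (du/dtau, dv/dtau) = (-0.955232, 2.049412); Gamma_uuu = 0.000000, Gamma_uuv = 0.000000, Gamma_uvv = -3.378459, Gamma_vuu = 0.000000, Gamma_vuv = 0.106557, Gamma_vvv = 0.000000; k2 = (-0.955232, 2.049412, 14.189833, 0.417207)
  k3: at (u, v) = (-0.606615, 0.652175), (du/dtau, dv/dtau) = (-0.951579, 2.045726); Gamma_uuu = 0.000000, Gamma_uuv = 0.000000, Gamma_uvv = -3.381619, Gamma_vuu = 0.000000, Gamma_vuv = 0.106458, Gamma_vvv = 0.000000; k3 = (-0.951579, 2.045726, 14.152057, 0.414477)
  k4: at (u, v) = (-0.630313, 0.703226), (du/dtau, dv/dtau) = (-0.598722, 2.056020); Gamma_uuu = 0.000000, Gamma_uuv = 0.000000, Gamma_uvv = -3.373087, Gamma_vuu = 0.000000, Gamma_vuv = 0.106727, Gamma_vvv = 0.000000; k4 = (-0.598722, 2.056020, 14.258772, 0.262759)
  Y <- Y + (h/6)(k1 + 2k2 + 2k3 + k4): u = -0.6304, v = 0.7033, du/dtau = -0.5981, dv/dtau = 2.0561
step 3:
  k1: at (u, v) = (-0.630389, 0.703287), (du/dtau, dv/dtau) = (-0.598106, 2.056052); Gamma_uuu = 0.000000, Gamma_uuv = 0.000000, Gamma_uvv = -3.373060, Gamma_vuu = 0.000000, Gamma_vuv = 0.106728, Gamma_vvv = 0.000000; k1 = (-0.598106, 2.056052, 14.259109, 0.262495)
  k2: at (u, v) = (-0.645342, 0.754688), (du/dtau, dv/dtau) = (-0.241628, 2.062615); Gamma_uuu = 0.000000, Gamma_uuv = 0.000000, Gamma_uvv = -3.367677, Gamma_vuu = 0.000000, Gamma_vuv = 0.106899, Gamma_vvv = 0.000000; k2 = (-0.241628, 2.062615, 14.327375, 0.106553)
  k3: at (u, v) = (-0.636430, 0.754852), (du/dtau, dv/dtau) = (-0.239921, 2.058716); Gamma_uuu = 0.000000, Gamma_uuv = 0.000000, Gamma_uvv = -3.370885, Gamma_vuu = 0.000000, Gamma_vuv = 0.106797, Gamma_vvv = 0.000000; k3 = (-0.239921, 2.058716, 14.286864, 0.105500)
  k4: at (u, v) = (-0.642385, 0.806223), (du/dtau, dv/dtau) = (0.116237, 2.061327); Gamma_uuu = 0.000000, Gamma_uuv = 0.000000, Gamma_uvv = -3.368741, Gamma_vuu = 0.000000, Gamma_vuv = 0.106865, Gamma_vvv = 0.000000; k4 = (0.116237, 2.061327, 14.314019, -0.051210)
  Y <- Y + (h/6)(k1 + 2k2 + 2k3 + k4): u = -0.6424, v = 0.8063, du/dtau = 0.1169, dv/dtau = 2.0613
step 4:
  k1: at (u, v) = (-0.642431, 0.806287), (du/dtau, dv/dtau) = (0.116908, 2.061347); Gamma_uuu = 0.000000, Gamma_uuv = 0.000000, Gamma_uvv = -3.368725, Gamma_vuu = 0.000000, Gamma_vuv = 0.106865, Gamma_vvv = 0.000000; k1 = (0.116908, 2.061347, 14.314226, -0.051506)
  k2: at (u, v) = (-0.639508, 0.857821), (du/dtau, dv/dtau) = (0.474763, 2.060060); Gamma_uuu = 0.000000, Gamma_uuv = 0.000000, Gamma_uvv = -3.369777, Gamma_vuu = 0.000000, Gamma_vuv = 0.106832, Gamma_vvv = 0.000000; k2 = (0.474763, 2.060060, 14.300814, -0.208972)
  k3: at (u, v) = (-0.630562, 0.857789), (du/dtau, dv/dtau) = (0.474428, 2.056123); Gamma_uuu = 0.000000, Gamma_uuv = 0.000000, Gamma_uvv = -3.372998, Gamma_vuu = 0.000000, Gamma_vuv = 0.106730, Gamma_vvv = 0.000000; k3 = (0.474428, 2.056123, 14.259826, -0.208226)
  k4: at (u, v) = (-0.618709, 0.909093), (du/dtau, dv/dtau) = (0.829899, 2.050936); Gamma_uuu = 0.000000, Gamma_uuv = 0.000000, Gamma_uvv = -3.377265, Gamma_vuu = 0.000000, Gamma_vuv = 0.106595, Gamma_vvv = 0.000000; k4 = (0.829899, 2.050936, 14.205918, -0.362865)
  Y <- Y + (h/6)(k1 + 2k2 + 2k3 + k4): u = -0.6187, v = 0.9092, du/dtau = 0.8306, dv/dtau = 2.0509
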